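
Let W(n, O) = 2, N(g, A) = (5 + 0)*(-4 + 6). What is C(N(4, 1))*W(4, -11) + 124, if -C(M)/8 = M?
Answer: -36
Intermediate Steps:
N(g, A) = 10 (N(g, A) = 5*2 = 10)
C(M) = -8*M
C(N(4, 1))*W(4, -11) + 124 = -8*10*2 + 124 = -80*2 + 124 = -160 + 124 = -36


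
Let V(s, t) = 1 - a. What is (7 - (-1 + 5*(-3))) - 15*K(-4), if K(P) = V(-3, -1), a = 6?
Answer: 98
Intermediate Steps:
V(s, t) = -5 (V(s, t) = 1 - 1*6 = 1 - 6 = -5)
K(P) = -5
(7 - (-1 + 5*(-3))) - 15*K(-4) = (7 - (-1 + 5*(-3))) - 15*(-5) = (7 - (-1 - 15)) + 75 = (7 - 1*(-16)) + 75 = (7 + 16) + 75 = 23 + 75 = 98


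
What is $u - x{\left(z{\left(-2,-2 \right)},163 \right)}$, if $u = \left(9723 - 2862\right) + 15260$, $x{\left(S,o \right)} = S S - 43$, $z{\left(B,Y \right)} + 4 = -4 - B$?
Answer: $22128$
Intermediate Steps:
$z{\left(B,Y \right)} = -8 - B$ ($z{\left(B,Y \right)} = -4 - \left(4 + B\right) = -8 - B$)
$x{\left(S,o \right)} = -43 + S^{2}$ ($x{\left(S,o \right)} = S^{2} - 43 = -43 + S^{2}$)
$u = 22121$ ($u = 6861 + 15260 = 22121$)
$u - x{\left(z{\left(-2,-2 \right)},163 \right)} = 22121 - \left(-43 + \left(-8 - -2\right)^{2}\right) = 22121 - \left(-43 + \left(-8 + 2\right)^{2}\right) = 22121 - \left(-43 + \left(-6\right)^{2}\right) = 22121 - \left(-43 + 36\right) = 22121 - -7 = 22121 + 7 = 22128$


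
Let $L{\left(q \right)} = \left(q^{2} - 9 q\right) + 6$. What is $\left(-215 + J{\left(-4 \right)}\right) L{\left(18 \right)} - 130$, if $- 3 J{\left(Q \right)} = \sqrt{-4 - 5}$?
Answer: $-36250 - 168 i \approx -36250.0 - 168.0 i$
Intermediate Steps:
$J{\left(Q \right)} = - i$ ($J{\left(Q \right)} = - \frac{\sqrt{-4 - 5}}{3} = - \frac{\sqrt{-9}}{3} = - \frac{3 i}{3} = - i$)
$L{\left(q \right)} = 6 + q^{2} - 9 q$
$\left(-215 + J{\left(-4 \right)}\right) L{\left(18 \right)} - 130 = \left(-215 - i\right) \left(6 + 18^{2} - 162\right) - 130 = \left(-215 - i\right) \left(6 + 324 - 162\right) - 130 = \left(-215 - i\right) 168 - 130 = \left(-36120 - 168 i\right) - 130 = -36250 - 168 i$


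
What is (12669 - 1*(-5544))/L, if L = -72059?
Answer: -1401/5543 ≈ -0.25275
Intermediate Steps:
(12669 - 1*(-5544))/L = (12669 - 1*(-5544))/(-72059) = (12669 + 5544)*(-1/72059) = 18213*(-1/72059) = -1401/5543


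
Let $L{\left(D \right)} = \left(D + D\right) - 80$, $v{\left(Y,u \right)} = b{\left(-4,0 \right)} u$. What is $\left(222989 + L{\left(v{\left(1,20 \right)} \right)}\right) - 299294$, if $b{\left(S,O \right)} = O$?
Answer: $-76385$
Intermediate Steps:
$v{\left(Y,u \right)} = 0$ ($v{\left(Y,u \right)} = 0 u = 0$)
$L{\left(D \right)} = -80 + 2 D$ ($L{\left(D \right)} = 2 D - 80 = -80 + 2 D$)
$\left(222989 + L{\left(v{\left(1,20 \right)} \right)}\right) - 299294 = \left(222989 + \left(-80 + 2 \cdot 0\right)\right) - 299294 = \left(222989 + \left(-80 + 0\right)\right) - 299294 = \left(222989 - 80\right) - 299294 = 222909 - 299294 = -76385$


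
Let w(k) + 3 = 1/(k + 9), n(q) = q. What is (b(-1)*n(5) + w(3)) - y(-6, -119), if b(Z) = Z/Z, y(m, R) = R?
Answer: 1453/12 ≈ 121.08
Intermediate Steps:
w(k) = -3 + 1/(9 + k) (w(k) = -3 + 1/(k + 9) = -3 + 1/(9 + k))
b(Z) = 1
(b(-1)*n(5) + w(3)) - y(-6, -119) = (1*5 + (-26 - 3*3)/(9 + 3)) - 1*(-119) = (5 + (-26 - 9)/12) + 119 = (5 + (1/12)*(-35)) + 119 = (5 - 35/12) + 119 = 25/12 + 119 = 1453/12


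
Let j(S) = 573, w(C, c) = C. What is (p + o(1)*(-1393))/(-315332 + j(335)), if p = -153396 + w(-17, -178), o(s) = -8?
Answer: 3027/6697 ≈ 0.45199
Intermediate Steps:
p = -153413 (p = -153396 - 17 = -153413)
(p + o(1)*(-1393))/(-315332 + j(335)) = (-153413 - 8*(-1393))/(-315332 + 573) = (-153413 + 11144)/(-314759) = -142269*(-1/314759) = 3027/6697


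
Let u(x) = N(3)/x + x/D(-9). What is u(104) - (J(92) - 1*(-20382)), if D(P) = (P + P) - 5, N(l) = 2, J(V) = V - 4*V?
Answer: -24052161/1196 ≈ -20111.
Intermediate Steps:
J(V) = -3*V
D(P) = -5 + 2*P (D(P) = 2*P - 5 = -5 + 2*P)
u(x) = 2/x - x/23 (u(x) = 2/x + x/(-5 + 2*(-9)) = 2/x + x/(-5 - 18) = 2/x + x/(-23) = 2/x + x*(-1/23) = 2/x - x/23)
u(104) - (J(92) - 1*(-20382)) = (2/104 - 1/23*104) - (-3*92 - 1*(-20382)) = (2*(1/104) - 104/23) - (-276 + 20382) = (1/52 - 104/23) - 1*20106 = -5385/1196 - 20106 = -24052161/1196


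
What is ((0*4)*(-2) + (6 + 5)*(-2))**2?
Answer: 484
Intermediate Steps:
((0*4)*(-2) + (6 + 5)*(-2))**2 = (0*(-2) + 11*(-2))**2 = (0 - 22)**2 = (-22)**2 = 484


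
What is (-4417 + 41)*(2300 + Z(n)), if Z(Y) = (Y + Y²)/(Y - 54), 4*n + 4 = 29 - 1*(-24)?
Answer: -1677980482/167 ≈ -1.0048e+7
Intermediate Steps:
n = 49/4 (n = -1 + (29 - 1*(-24))/4 = -1 + (29 + 24)/4 = -1 + (¼)*53 = -1 + 53/4 = 49/4 ≈ 12.250)
Z(Y) = (Y + Y²)/(-54 + Y)
(-4417 + 41)*(2300 + Z(n)) = (-4417 + 41)*(2300 + 49*(1 + 49/4)/(4*(-54 + 49/4))) = -4376*(2300 + (49/4)*(53/4)/(-167/4)) = -4376*(2300 + (49/4)*(-4/167)*(53/4)) = -4376*(2300 - 2597/668) = -4376*1533803/668 = -1677980482/167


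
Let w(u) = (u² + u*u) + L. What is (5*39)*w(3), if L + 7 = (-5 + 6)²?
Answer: 2340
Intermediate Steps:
L = -6 (L = -7 + (-5 + 6)² = -7 + 1² = -7 + 1 = -6)
w(u) = -6 + 2*u² (w(u) = (u² + u*u) - 6 = (u² + u²) - 6 = 2*u² - 6 = -6 + 2*u²)
(5*39)*w(3) = (5*39)*(-6 + 2*3²) = 195*(-6 + 2*9) = 195*(-6 + 18) = 195*12 = 2340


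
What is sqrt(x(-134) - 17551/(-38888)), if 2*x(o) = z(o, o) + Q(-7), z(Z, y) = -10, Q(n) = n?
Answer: I*sqrt(3042956834)/19444 ≈ 2.837*I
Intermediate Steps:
x(o) = -17/2 (x(o) = (-10 - 7)/2 = (1/2)*(-17) = -17/2)
sqrt(x(-134) - 17551/(-38888)) = sqrt(-17/2 - 17551/(-38888)) = sqrt(-17/2 - 17551*(-1/38888)) = sqrt(-17/2 + 17551/38888) = sqrt(-312997/38888) = I*sqrt(3042956834)/19444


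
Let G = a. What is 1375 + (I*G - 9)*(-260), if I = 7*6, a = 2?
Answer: -18125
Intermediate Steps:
G = 2
I = 42
1375 + (I*G - 9)*(-260) = 1375 + (42*2 - 9)*(-260) = 1375 + (84 - 9)*(-260) = 1375 + 75*(-260) = 1375 - 19500 = -18125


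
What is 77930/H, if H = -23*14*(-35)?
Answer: 7793/1127 ≈ 6.9148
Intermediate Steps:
H = 11270 (H = -322*(-35) = 11270)
77930/H = 77930/11270 = 77930*(1/11270) = 7793/1127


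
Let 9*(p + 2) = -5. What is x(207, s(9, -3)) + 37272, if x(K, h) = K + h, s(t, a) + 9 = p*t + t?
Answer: 37456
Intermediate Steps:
p = -23/9 (p = -2 + (⅑)*(-5) = -2 - 5/9 = -23/9 ≈ -2.5556)
s(t, a) = -9 - 14*t/9 (s(t, a) = -9 + (-23*t/9 + t) = -9 - 14*t/9)
x(207, s(9, -3)) + 37272 = (207 + (-9 - 14/9*9)) + 37272 = (207 + (-9 - 14)) + 37272 = (207 - 23) + 37272 = 184 + 37272 = 37456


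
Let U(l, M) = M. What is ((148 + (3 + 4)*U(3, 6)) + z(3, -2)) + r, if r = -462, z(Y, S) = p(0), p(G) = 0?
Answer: -272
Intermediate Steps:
z(Y, S) = 0
((148 + (3 + 4)*U(3, 6)) + z(3, -2)) + r = ((148 + (3 + 4)*6) + 0) - 462 = ((148 + 7*6) + 0) - 462 = ((148 + 42) + 0) - 462 = (190 + 0) - 462 = 190 - 462 = -272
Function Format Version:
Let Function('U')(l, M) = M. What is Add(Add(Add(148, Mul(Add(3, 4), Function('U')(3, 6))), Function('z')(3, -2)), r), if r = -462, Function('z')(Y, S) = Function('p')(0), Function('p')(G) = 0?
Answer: -272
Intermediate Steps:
Function('z')(Y, S) = 0
Add(Add(Add(148, Mul(Add(3, 4), Function('U')(3, 6))), Function('z')(3, -2)), r) = Add(Add(Add(148, Mul(Add(3, 4), 6)), 0), -462) = Add(Add(Add(148, Mul(7, 6)), 0), -462) = Add(Add(Add(148, 42), 0), -462) = Add(Add(190, 0), -462) = Add(190, -462) = -272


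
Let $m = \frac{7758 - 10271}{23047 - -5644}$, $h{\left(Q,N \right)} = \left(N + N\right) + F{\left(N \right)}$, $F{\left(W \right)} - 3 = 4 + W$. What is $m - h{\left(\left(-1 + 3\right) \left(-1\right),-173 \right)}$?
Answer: $\frac{14687279}{28691} \approx 511.91$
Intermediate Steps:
$F{\left(W \right)} = 7 + W$ ($F{\left(W \right)} = 3 + \left(4 + W\right) = 7 + W$)
$h{\left(Q,N \right)} = 7 + 3 N$ ($h{\left(Q,N \right)} = \left(N + N\right) + \left(7 + N\right) = 2 N + \left(7 + N\right) = 7 + 3 N$)
$m = - \frac{2513}{28691}$ ($m = - \frac{2513}{23047 + 5644} = - \frac{2513}{28691} \approx -0.087588$)
$m - h{\left(\left(-1 + 3\right) \left(-1\right),-173 \right)} = - \frac{2513}{28691} - \left(7 + 3 \left(-173\right)\right) = - \frac{2513}{28691} - \left(7 - 519\right) = - \frac{2513}{28691} - -512 = - \frac{2513}{28691} + 512 = \frac{14687279}{28691}$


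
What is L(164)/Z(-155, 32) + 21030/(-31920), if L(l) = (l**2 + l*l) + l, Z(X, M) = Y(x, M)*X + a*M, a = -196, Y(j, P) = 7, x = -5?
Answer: -8938063/1118264 ≈ -7.9928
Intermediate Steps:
Z(X, M) = -196*M + 7*X (Z(X, M) = 7*X - 196*M = -196*M + 7*X)
L(l) = l + 2*l**2 (L(l) = (l**2 + l**2) + l = 2*l**2 + l = l + 2*l**2)
L(164)/Z(-155, 32) + 21030/(-31920) = (164*(1 + 2*164))/(-196*32 + 7*(-155)) + 21030/(-31920) = (164*(1 + 328))/(-6272 - 1085) + 21030*(-1/31920) = (164*329)/(-7357) - 701/1064 = 53956*(-1/7357) - 701/1064 = -7708/1051 - 701/1064 = -8938063/1118264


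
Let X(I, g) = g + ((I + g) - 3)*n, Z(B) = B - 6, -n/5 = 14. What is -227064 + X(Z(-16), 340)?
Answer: -248774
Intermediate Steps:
n = -70 (n = -5*14 = -70)
Z(B) = -6 + B
X(I, g) = 210 - 70*I - 69*g (X(I, g) = g + ((I + g) - 3)*(-70) = g + (-3 + I + g)*(-70) = g + (210 - 70*I - 70*g) = 210 - 70*I - 69*g)
-227064 + X(Z(-16), 340) = -227064 + (210 - 70*(-6 - 16) - 69*340) = -227064 + (210 - 70*(-22) - 23460) = -227064 + (210 + 1540 - 23460) = -227064 - 21710 = -248774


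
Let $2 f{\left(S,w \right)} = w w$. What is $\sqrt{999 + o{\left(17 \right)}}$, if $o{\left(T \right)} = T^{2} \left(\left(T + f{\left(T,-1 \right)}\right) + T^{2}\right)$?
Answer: $\frac{\sqrt{358310}}{2} \approx 299.29$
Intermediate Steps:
$f{\left(S,w \right)} = \frac{w^{2}}{2}$ ($f{\left(S,w \right)} = \frac{w w}{2} = \frac{w^{2}}{2}$)
$o{\left(T \right)} = T^{2} \left(\frac{1}{2} + T + T^{2}\right)$ ($o{\left(T \right)} = T^{2} \left(\left(T + \frac{\left(-1\right)^{2}}{2}\right) + T^{2}\right) = T^{2} \left(\left(T + \frac{1}{2} \cdot 1\right) + T^{2}\right) = T^{2} \left(\left(T + \frac{1}{2}\right) + T^{2}\right) = T^{2} \left(\left(\frac{1}{2} + T\right) + T^{2}\right) = T^{2} \left(\frac{1}{2} + T + T^{2}\right)$)
$\sqrt{999 + o{\left(17 \right)}} = \sqrt{999 + 17^{2} \left(\frac{1}{2} + 17 + 17^{2}\right)} = \sqrt{999 + 289 \left(\frac{1}{2} + 17 + 289\right)} = \sqrt{999 + 289 \cdot \frac{613}{2}} = \sqrt{999 + \frac{177157}{2}} = \sqrt{\frac{179155}{2}} = \frac{\sqrt{358310}}{2}$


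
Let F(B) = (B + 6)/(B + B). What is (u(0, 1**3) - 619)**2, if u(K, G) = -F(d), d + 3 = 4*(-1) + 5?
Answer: 381924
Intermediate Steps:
d = -2 (d = -3 + (4*(-1) + 5) = -3 + (-4 + 5) = -3 + 1 = -2)
F(B) = (6 + B)/(2*B) (F(B) = (6 + B)/((2*B)) = (6 + B)*(1/(2*B)) = (6 + B)/(2*B))
u(K, G) = 1 (u(K, G) = -(6 - 2)/(2*(-2)) = -(-1)*4/(2*2) = -1*(-1) = 1)
(u(0, 1**3) - 619)**2 = (1 - 619)**2 = (-618)**2 = 381924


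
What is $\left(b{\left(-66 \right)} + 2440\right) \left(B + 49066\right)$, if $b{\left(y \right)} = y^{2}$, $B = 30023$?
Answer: $537488844$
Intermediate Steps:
$\left(b{\left(-66 \right)} + 2440\right) \left(B + 49066\right) = \left(\left(-66\right)^{2} + 2440\right) \left(30023 + 49066\right) = \left(4356 + 2440\right) 79089 = 6796 \cdot 79089 = 537488844$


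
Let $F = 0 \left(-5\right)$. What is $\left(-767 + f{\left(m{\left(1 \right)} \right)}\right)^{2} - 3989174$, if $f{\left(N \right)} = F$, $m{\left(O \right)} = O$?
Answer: $-3400885$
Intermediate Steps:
$F = 0$
$f{\left(N \right)} = 0$
$\left(-767 + f{\left(m{\left(1 \right)} \right)}\right)^{2} - 3989174 = \left(-767 + 0\right)^{2} - 3989174 = \left(-767\right)^{2} - 3989174 = 588289 - 3989174 = -3400885$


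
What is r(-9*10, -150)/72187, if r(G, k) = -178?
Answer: -178/72187 ≈ -0.0024658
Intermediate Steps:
r(-9*10, -150)/72187 = -178/72187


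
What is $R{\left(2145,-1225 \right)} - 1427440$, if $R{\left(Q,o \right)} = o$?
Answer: $-1428665$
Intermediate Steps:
$R{\left(2145,-1225 \right)} - 1427440 = -1225 - 1427440 = -1428665$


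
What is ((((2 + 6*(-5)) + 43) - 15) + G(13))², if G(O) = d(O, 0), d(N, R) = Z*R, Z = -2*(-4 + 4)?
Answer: 0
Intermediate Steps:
Z = 0 (Z = -2*0 = 0)
d(N, R) = 0 (d(N, R) = 0*R = 0)
G(O) = 0
((((2 + 6*(-5)) + 43) - 15) + G(13))² = ((((2 + 6*(-5)) + 43) - 15) + 0)² = ((((2 - 30) + 43) - 15) + 0)² = (((-28 + 43) - 15) + 0)² = ((15 - 15) + 0)² = (0 + 0)² = 0² = 0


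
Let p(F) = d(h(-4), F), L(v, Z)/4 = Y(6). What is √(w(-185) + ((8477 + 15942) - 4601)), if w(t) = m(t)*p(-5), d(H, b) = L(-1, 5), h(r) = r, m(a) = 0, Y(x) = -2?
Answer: 3*√2202 ≈ 140.78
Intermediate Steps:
L(v, Z) = -8 (L(v, Z) = 4*(-2) = -8)
d(H, b) = -8
p(F) = -8
w(t) = 0 (w(t) = 0*(-8) = 0)
√(w(-185) + ((8477 + 15942) - 4601)) = √(0 + ((8477 + 15942) - 4601)) = √(0 + (24419 - 4601)) = √(0 + 19818) = √19818 = 3*√2202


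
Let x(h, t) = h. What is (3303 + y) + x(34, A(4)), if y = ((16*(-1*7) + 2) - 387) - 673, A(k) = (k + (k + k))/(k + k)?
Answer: 2167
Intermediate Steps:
A(k) = 3/2 (A(k) = (k + 2*k)/((2*k)) = (3*k)*(1/(2*k)) = 3/2)
y = -1170 (y = ((16*(-7) + 2) - 387) - 673 = ((-112 + 2) - 387) - 673 = (-110 - 387) - 673 = -497 - 673 = -1170)
(3303 + y) + x(34, A(4)) = (3303 - 1170) + 34 = 2133 + 34 = 2167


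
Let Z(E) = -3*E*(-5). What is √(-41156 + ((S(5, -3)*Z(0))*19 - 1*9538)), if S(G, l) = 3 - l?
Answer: I*√50694 ≈ 225.15*I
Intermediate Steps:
Z(E) = 15*E
√(-41156 + ((S(5, -3)*Z(0))*19 - 1*9538)) = √(-41156 + (((3 - 1*(-3))*(15*0))*19 - 1*9538)) = √(-41156 + (((3 + 3)*0)*19 - 9538)) = √(-41156 + ((6*0)*19 - 9538)) = √(-41156 + (0*19 - 9538)) = √(-41156 + (0 - 9538)) = √(-41156 - 9538) = √(-50694) = I*√50694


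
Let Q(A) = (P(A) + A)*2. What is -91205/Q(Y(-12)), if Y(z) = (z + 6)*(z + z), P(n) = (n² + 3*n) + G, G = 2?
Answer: -91205/42628 ≈ -2.1396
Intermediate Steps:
P(n) = 2 + n² + 3*n (P(n) = (n² + 3*n) + 2 = 2 + n² + 3*n)
Y(z) = 2*z*(6 + z) (Y(z) = (6 + z)*(2*z) = 2*z*(6 + z))
Q(A) = 4 + 2*A² + 8*A (Q(A) = ((2 + A² + 3*A) + A)*2 = (2 + A² + 4*A)*2 = 4 + 2*A² + 8*A)
-91205/Q(Y(-12)) = -91205/(4 + 2*(2*(-12)*(6 - 12))² + 8*(2*(-12)*(6 - 12))) = -91205/(4 + 2*(2*(-12)*(-6))² + 8*(2*(-12)*(-6))) = -91205/(4 + 2*144² + 8*144) = -91205/(4 + 2*20736 + 1152) = -91205/(4 + 41472 + 1152) = -91205/42628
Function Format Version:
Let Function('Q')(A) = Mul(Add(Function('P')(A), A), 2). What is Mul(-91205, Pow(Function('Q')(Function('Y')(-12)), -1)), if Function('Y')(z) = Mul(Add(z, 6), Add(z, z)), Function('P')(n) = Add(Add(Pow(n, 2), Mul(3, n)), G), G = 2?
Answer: Rational(-91205, 42628) ≈ -2.1396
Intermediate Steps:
Function('P')(n) = Add(2, Pow(n, 2), Mul(3, n)) (Function('P')(n) = Add(Add(Pow(n, 2), Mul(3, n)), 2) = Add(2, Pow(n, 2), Mul(3, n)))
Function('Y')(z) = Mul(2, z, Add(6, z)) (Function('Y')(z) = Mul(Add(6, z), Mul(2, z)) = Mul(2, z, Add(6, z)))
Function('Q')(A) = Add(4, Mul(2, Pow(A, 2)), Mul(8, A)) (Function('Q')(A) = Mul(Add(Add(2, Pow(A, 2), Mul(3, A)), A), 2) = Mul(Add(2, Pow(A, 2), Mul(4, A)), 2) = Add(4, Mul(2, Pow(A, 2)), Mul(8, A)))
Mul(-91205, Pow(Function('Q')(Function('Y')(-12)), -1)) = Mul(-91205, Pow(Add(4, Mul(2, Pow(Mul(2, -12, Add(6, -12)), 2)), Mul(8, Mul(2, -12, Add(6, -12)))), -1)) = Mul(-91205, Pow(Add(4, Mul(2, Pow(Mul(2, -12, -6), 2)), Mul(8, Mul(2, -12, -6))), -1)) = Mul(-91205, Pow(Add(4, Mul(2, Pow(144, 2)), Mul(8, 144)), -1)) = Mul(-91205, Pow(Add(4, Mul(2, 20736), 1152), -1)) = Mul(-91205, Pow(Add(4, 41472, 1152), -1)) = Mul(-91205, Pow(42628, -1)) = Mul(-91205, Rational(1, 42628)) = Rational(-91205, 42628)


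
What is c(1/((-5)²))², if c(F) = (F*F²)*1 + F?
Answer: 391876/244140625 ≈ 0.0016051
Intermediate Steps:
c(F) = F + F³ (c(F) = F³*1 + F = F³ + F = F + F³)
c(1/((-5)²))² = (1/((-5)²) + (1/((-5)²))³)² = (1/25 + (1/25)³)² = (1/25 + 1/15625)² = (626/15625)² = 391876/244140625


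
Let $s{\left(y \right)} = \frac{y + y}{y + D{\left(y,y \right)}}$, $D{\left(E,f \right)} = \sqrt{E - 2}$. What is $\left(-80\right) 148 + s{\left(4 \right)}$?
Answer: $- \frac{82864}{7} - \frac{4 \sqrt{2}}{7} \approx -11839.0$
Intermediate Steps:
$D{\left(E,f \right)} = \sqrt{-2 + E}$
$s{\left(y \right)} = \frac{2 y}{y + \sqrt{-2 + y}}$ ($s{\left(y \right)} = \frac{y + y}{y + \sqrt{-2 + y}} = \frac{2 y}{y + \sqrt{-2 + y}}$)
$\left(-80\right) 148 + s{\left(4 \right)} = \left(-80\right) 148 + 2 \cdot 4 \frac{1}{4 + \sqrt{-2 + 4}} = -11840 + 2 \cdot 4 \frac{1}{4 + \sqrt{2}} = -11840 + \frac{8}{4 + \sqrt{2}}$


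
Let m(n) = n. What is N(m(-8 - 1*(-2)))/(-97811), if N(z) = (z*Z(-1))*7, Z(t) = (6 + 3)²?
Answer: 486/13973 ≈ 0.034781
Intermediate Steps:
Z(t) = 81 (Z(t) = 9² = 81)
N(z) = 567*z (N(z) = (z*81)*7 = (81*z)*7 = 567*z)
N(m(-8 - 1*(-2)))/(-97811) = (567*(-8 - 1*(-2)))/(-97811) = (567*(-8 + 2))*(-1/97811) = (567*(-6))*(-1/97811) = -3402*(-1/97811) = 486/13973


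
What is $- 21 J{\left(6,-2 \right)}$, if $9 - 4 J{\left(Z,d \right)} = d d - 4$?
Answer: $- \frac{189}{4} \approx -47.25$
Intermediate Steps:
$J{\left(Z,d \right)} = \frac{13}{4} - \frac{d^{2}}{4}$ ($J{\left(Z,d \right)} = \frac{9}{4} - \frac{d d - 4}{4} = \frac{9}{4} - \frac{d^{2} - 4}{4} = \frac{9}{4} - \frac{-4 + d^{2}}{4} = \frac{9}{4} - \left(-1 + \frac{d^{2}}{4}\right) = \frac{13}{4} - \frac{d^{2}}{4}$)
$- 21 J{\left(6,-2 \right)} = - 21 \left(\frac{13}{4} - \frac{\left(-2\right)^{2}}{4}\right) = - 21 \left(\frac{13}{4} - 1\right) = \left(-21\right) \frac{9}{4} = - \frac{189}{4}$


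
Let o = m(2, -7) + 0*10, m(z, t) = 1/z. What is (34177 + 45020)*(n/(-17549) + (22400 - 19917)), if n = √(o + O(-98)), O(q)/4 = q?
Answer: 196646151 - 237591*I*√174/35098 ≈ 1.9665e+8 - 89.294*I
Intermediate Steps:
O(q) = 4*q
o = ½ (o = 1/2 + 0*10 = ½ + 0 = ½ ≈ 0.50000)
n = 3*I*√174/2 (n = √(½ + 4*(-98)) = √(½ - 392) = √(-783/2) = 3*I*√174/2 ≈ 19.786*I)
(34177 + 45020)*(n/(-17549) + (22400 - 19917)) = (34177 + 45020)*((3*I*√174/2)/(-17549) + (22400 - 19917)) = 79197*((3*I*√174/2)*(-1/17549) + 2483) = 79197*(-3*I*√174/35098 + 2483) = 79197*(2483 - 3*I*√174/35098) = 196646151 - 237591*I*√174/35098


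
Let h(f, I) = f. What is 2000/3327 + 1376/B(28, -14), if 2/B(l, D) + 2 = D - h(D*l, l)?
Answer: 860656976/3327 ≈ 2.5869e+5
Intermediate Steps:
B(l, D) = 2/(-2 + D - D*l) (B(l, D) = 2/(-2 + (D - D*l)) = 2/(-2 + D - D*l))
2000/3327 + 1376/B(28, -14) = 2000/3327 + 1376/((-2/(2 - 1*(-14) - 14*28))) = 2000*(1/3327) + 1376/((-2/(2 + 14 - 392))) = 2000/3327 + 1376/((-2/(-376))) = 2000/3327 + 1376/((-2*(-1/376))) = 2000/3327 + 1376/(1/188) = 2000/3327 + 1376*188 = 2000/3327 + 258688 = 860656976/3327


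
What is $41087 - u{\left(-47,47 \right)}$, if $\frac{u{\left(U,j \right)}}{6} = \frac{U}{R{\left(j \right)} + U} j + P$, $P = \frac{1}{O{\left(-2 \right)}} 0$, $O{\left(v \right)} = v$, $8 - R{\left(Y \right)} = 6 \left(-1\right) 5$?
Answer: $\frac{118843}{3} \approx 39614.0$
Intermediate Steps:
$R{\left(Y \right)} = 38$ ($R{\left(Y \right)} = 8 - 6 \left(-1\right) 5 = 8 - \left(-6\right) 5 = 8 - -30 = 8 + 30 = 38$)
$P = 0$ ($P = \frac{1}{-2} \cdot 0 = \left(- \frac{1}{2}\right) 0 = 0$)
$u{\left(U,j \right)} = \frac{6 U j}{38 + U}$ ($u{\left(U,j \right)} = 6 \left(\frac{U}{38 + U} j + 0\right) = 6 \left(\frac{U j}{38 + U} + 0\right) = 6 \frac{U j}{38 + U} = \frac{6 U j}{38 + U}$)
$41087 - u{\left(-47,47 \right)} = 41087 - 6 \left(-47\right) 47 \frac{1}{38 - 47} = 41087 - 6 \left(-47\right) 47 \frac{1}{-9} = 41087 - 6 \left(-47\right) 47 \left(- \frac{1}{9}\right) = 41087 - \frac{4418}{3} = \frac{118843}{3}$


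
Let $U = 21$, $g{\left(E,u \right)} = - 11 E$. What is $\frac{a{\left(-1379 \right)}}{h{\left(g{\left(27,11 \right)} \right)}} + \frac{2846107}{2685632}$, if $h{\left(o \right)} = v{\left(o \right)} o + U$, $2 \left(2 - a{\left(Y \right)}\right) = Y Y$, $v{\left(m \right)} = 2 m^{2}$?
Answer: $\frac{2974088759317}{2759151176000} \approx 1.0779$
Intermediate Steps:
$a{\left(Y \right)} = 2 - \frac{Y^{2}}{2}$ ($a{\left(Y \right)} = 2 - \frac{Y Y}{2} = 2 - \frac{Y^{2}}{2}$)
$h{\left(o \right)} = 21 + 2 o^{3}$ ($h{\left(o \right)} = 2 o^{2} o + 21 = 2 o^{3} + 21 = 21 + 2 o^{3}$)
$\frac{a{\left(-1379 \right)}}{h{\left(g{\left(27,11 \right)} \right)}} + \frac{2846107}{2685632} = \frac{2 - \frac{\left(-1379\right)^{2}}{2}}{21 + 2 \left(\left(-11\right) 27\right)^{3}} + \frac{2846107}{2685632} = \frac{2 - \frac{1901641}{2}}{21 + 2 \left(-297\right)^{3}} + 2846107 \cdot \frac{1}{2685632} = \frac{2 - \frac{1901641}{2}}{21 + 2 \left(-26198073\right)} + \frac{2846107}{2685632} = - \frac{1901637}{2 \left(21 - 52396146\right)} + \frac{2846107}{2685632} = - \frac{1901637}{2 \left(-52396125\right)} + \frac{2846107}{2685632} = \left(- \frac{1901637}{2}\right) \left(- \frac{1}{52396125}\right) + \frac{2846107}{2685632} = \frac{37287}{2054750} + \frac{2846107}{2685632} = \frac{2974088759317}{2759151176000}$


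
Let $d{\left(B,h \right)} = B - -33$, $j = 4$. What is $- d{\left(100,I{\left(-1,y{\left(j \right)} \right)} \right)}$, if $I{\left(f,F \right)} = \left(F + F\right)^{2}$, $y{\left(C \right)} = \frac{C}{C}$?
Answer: $-133$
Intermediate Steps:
$y{\left(C \right)} = 1$
$I{\left(f,F \right)} = 4 F^{2}$ ($I{\left(f,F \right)} = \left(2 F\right)^{2} = 4 F^{2}$)
$d{\left(B,h \right)} = 33 + B$ ($d{\left(B,h \right)} = B + 33 = 33 + B$)
$- d{\left(100,I{\left(-1,y{\left(j \right)} \right)} \right)} = - (33 + 100) = \left(-1\right) 133 = -133$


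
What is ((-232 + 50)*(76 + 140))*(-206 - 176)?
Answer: 15017184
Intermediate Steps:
((-232 + 50)*(76 + 140))*(-206 - 176) = -182*216*(-382) = -39312*(-382) = 15017184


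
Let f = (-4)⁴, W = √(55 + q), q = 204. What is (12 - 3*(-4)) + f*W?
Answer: 24 + 256*√259 ≈ 4143.9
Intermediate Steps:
W = √259 (W = √(55 + 204) = √259 ≈ 16.093)
f = 256
(12 - 3*(-4)) + f*W = (12 - 3*(-4)) + 256*√259 = (12 + 12) + 256*√259 = 24 + 256*√259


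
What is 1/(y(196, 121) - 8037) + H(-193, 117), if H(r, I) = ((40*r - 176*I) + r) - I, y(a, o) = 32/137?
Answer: -31513881151/1101037 ≈ -28622.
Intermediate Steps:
y(a, o) = 32/137 (y(a, o) = 32*(1/137) = 32/137)
H(r, I) = -177*I + 41*r (H(r, I) = ((-176*I + 40*r) + r) - I = (-176*I + 41*r) - I = -177*I + 41*r)
1/(y(196, 121) - 8037) + H(-193, 117) = 1/(32/137 - 8037) + (-177*117 + 41*(-193)) = 1/(-1101037/137) + (-20709 - 7913) = -137/1101037 - 28622 = -31513881151/1101037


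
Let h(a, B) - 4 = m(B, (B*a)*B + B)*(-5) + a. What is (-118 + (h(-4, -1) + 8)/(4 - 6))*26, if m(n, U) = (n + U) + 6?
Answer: -3172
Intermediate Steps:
m(n, U) = 6 + U + n (m(n, U) = (U + n) + 6 = 6 + U + n)
h(a, B) = -26 + a - 10*B - 5*a*B² (h(a, B) = 4 + ((6 + ((B*a)*B + B) + B)*(-5) + a) = 4 + ((6 + (a*B² + B) + B)*(-5) + a) = 4 + ((6 + (B + a*B²) + B)*(-5) + a) = 4 + ((6 + 2*B + a*B²)*(-5) + a) = 4 + ((-30 - 10*B - 5*a*B²) + a) = 4 + (-30 + a - 10*B - 5*a*B²) = -26 + a - 10*B - 5*a*B²)
(-118 + (h(-4, -1) + 8)/(4 - 6))*26 = (-118 + ((-26 - 4 - 10*(-1) - 5*(-4)*(-1)²) + 8)/(4 - 6))*26 = (-118 + ((-26 - 4 + 10 - 5*(-4)*1) + 8)/(-2))*26 = (-118 + ((-26 - 4 + 10 + 20) + 8)*(-½))*26 = (-118 + (0 + 8)*(-½))*26 = (-118 + 8*(-½))*26 = (-118 - 4)*26 = -122*26 = -3172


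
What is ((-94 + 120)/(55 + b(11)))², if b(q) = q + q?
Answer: 676/5929 ≈ 0.11402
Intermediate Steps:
b(q) = 2*q
((-94 + 120)/(55 + b(11)))² = ((-94 + 120)/(55 + 2*11))² = (26/(55 + 22))² = (26/77)² = 676/5929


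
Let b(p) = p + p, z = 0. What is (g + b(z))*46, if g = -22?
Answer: -1012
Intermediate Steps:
b(p) = 2*p
(g + b(z))*46 = (-22 + 2*0)*46 = (-22 + 0)*46 = -22*46 = -1012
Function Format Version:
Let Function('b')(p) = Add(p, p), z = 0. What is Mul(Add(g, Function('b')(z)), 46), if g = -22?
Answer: -1012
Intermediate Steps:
Function('b')(p) = Mul(2, p)
Mul(Add(g, Function('b')(z)), 46) = Mul(Add(-22, Mul(2, 0)), 46) = Mul(Add(-22, 0), 46) = Mul(-22, 46) = -1012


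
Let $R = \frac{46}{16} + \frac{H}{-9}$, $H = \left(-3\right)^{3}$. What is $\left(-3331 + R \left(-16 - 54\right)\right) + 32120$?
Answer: $\frac{113511}{4} \approx 28378.0$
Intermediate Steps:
$H = -27$
$R = \frac{47}{8}$ ($R = \frac{46}{16} - \frac{27}{-9} = 46 \cdot \frac{1}{16} - -3 = \frac{23}{8} + 3 = \frac{47}{8} \approx 5.875$)
$\left(-3331 + R \left(-16 - 54\right)\right) + 32120 = \left(-3331 + \frac{47 \left(-16 - 54\right)}{8}\right) + 32120 = \left(-3331 + \frac{47}{8} \left(-70\right)\right) + 32120 = \left(-3331 - \frac{1645}{4}\right) + 32120 = - \frac{14969}{4} + 32120 = \frac{113511}{4}$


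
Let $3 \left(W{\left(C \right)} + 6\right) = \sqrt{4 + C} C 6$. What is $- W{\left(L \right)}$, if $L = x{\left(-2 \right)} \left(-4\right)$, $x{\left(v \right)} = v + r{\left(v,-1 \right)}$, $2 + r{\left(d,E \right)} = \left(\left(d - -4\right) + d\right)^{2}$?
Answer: $6 - 64 \sqrt{5} \approx -137.11$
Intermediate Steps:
$r{\left(d,E \right)} = -2 + \left(4 + 2 d\right)^{2}$ ($r{\left(d,E \right)} = -2 + \left(\left(d - -4\right) + d\right)^{2} = -2 + \left(\left(d + 4\right) + d\right)^{2} = -2 + \left(\left(4 + d\right) + d\right)^{2} = -2 + \left(4 + 2 d\right)^{2}$)
$x{\left(v \right)} = -2 + v + 4 \left(2 + v\right)^{2}$ ($x{\left(v \right)} = v + \left(-2 + 4 \left(2 + v\right)^{2}\right) = -2 + v + 4 \left(2 + v\right)^{2}$)
$L = 16$ ($L = \left(-2 - 2 + 4 \left(2 - 2\right)^{2}\right) \left(-4\right) = \left(-2 - 2 + 4 \cdot 0^{2}\right) \left(-4\right) = \left(-2 - 2 + 4 \cdot 0\right) \left(-4\right) = \left(-2 - 2 + 0\right) \left(-4\right) = \left(-4\right) \left(-4\right) = 16$)
$W{\left(C \right)} = -6 + 2 C \sqrt{4 + C}$ ($W{\left(C \right)} = -6 + \frac{\sqrt{4 + C} C 6}{3} = -6 + \frac{C \sqrt{4 + C} 6}{3} = -6 + \frac{6 C \sqrt{4 + C}}{3} = -6 + 2 C \sqrt{4 + C}$)
$- W{\left(L \right)} = - (-6 + 2 \cdot 16 \sqrt{4 + 16}) = - (-6 + 2 \cdot 16 \sqrt{20}) = - (-6 + 2 \cdot 16 \cdot 2 \sqrt{5}) = - (-6 + 64 \sqrt{5}) = 6 - 64 \sqrt{5}$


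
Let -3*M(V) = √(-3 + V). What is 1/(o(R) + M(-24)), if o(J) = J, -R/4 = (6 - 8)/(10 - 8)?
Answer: 4/19 + I*√3/19 ≈ 0.21053 + 0.091161*I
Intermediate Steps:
R = 4 (R = -4*(6 - 8)/(10 - 8) = -(-8)/2 = -4*(-1) = 4)
M(V) = -√(-3 + V)/3
1/(o(R) + M(-24)) = 1/(4 - √(-3 - 24)/3) = 1/(4 - I*√3)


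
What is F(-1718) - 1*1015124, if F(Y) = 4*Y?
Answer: -1021996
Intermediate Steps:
F(-1718) - 1*1015124 = 4*(-1718) - 1*1015124 = -6872 - 1015124 = -1021996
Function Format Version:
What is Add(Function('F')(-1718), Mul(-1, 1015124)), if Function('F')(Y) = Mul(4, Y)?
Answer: -1021996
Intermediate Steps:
Add(Function('F')(-1718), Mul(-1, 1015124)) = Add(Mul(4, -1718), Mul(-1, 1015124)) = Add(-6872, -1015124) = -1021996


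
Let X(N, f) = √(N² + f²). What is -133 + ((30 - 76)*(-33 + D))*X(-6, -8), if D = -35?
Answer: 31147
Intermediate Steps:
-133 + ((30 - 76)*(-33 + D))*X(-6, -8) = -133 + ((30 - 76)*(-33 - 35))*√((-6)² + (-8)²) = -133 + (-46*(-68))*√(36 + 64) = -133 + 3128*√100 = -133 + 3128*10 = -133 + 31280 = 31147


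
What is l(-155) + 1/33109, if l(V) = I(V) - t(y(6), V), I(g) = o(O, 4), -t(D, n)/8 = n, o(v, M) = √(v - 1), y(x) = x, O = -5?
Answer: -41055159/33109 + I*√6 ≈ -1240.0 + 2.4495*I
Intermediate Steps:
o(v, M) = √(-1 + v)
t(D, n) = -8*n
I(g) = I*√6 (I(g) = √(-1 - 5) = √(-6) = I*√6)
l(V) = 8*V + I*√6 (l(V) = I*√6 - (-8)*V = I*√6 + 8*V = 8*V + I*√6)
l(-155) + 1/33109 = (8*(-155) + I*√6) + 1/33109 = (-1240 + I*√6) + 1/33109 = -41055159/33109 + I*√6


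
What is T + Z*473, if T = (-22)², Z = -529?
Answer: -249733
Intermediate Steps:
T = 484
T + Z*473 = 484 - 529*473 = 484 - 250217 = -249733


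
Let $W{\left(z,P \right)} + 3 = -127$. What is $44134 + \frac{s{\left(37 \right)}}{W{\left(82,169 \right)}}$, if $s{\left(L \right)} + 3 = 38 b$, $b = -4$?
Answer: $\frac{1147515}{26} \approx 44135.0$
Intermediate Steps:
$s{\left(L \right)} = -155$ ($s{\left(L \right)} = -3 + 38 \left(-4\right) = -3 - 152 = -155$)
$W{\left(z,P \right)} = -130$ ($W{\left(z,P \right)} = -3 - 127 = -130$)
$44134 + \frac{s{\left(37 \right)}}{W{\left(82,169 \right)}} = 44134 - \frac{155}{-130} = 44134 - - \frac{31}{26} = 44134 + \frac{31}{26} = \frac{1147515}{26}$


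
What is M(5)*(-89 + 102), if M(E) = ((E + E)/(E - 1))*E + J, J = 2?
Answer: 377/2 ≈ 188.50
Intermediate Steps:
M(E) = 2 + 2*E²/(-1 + E) (M(E) = ((E + E)/(E - 1))*E + 2 = ((2*E)/(-1 + E))*E + 2 = (2*E/(-1 + E))*E + 2 = 2*E²/(-1 + E) + 2 = 2 + 2*E²/(-1 + E))
M(5)*(-89 + 102) = (2*(-1 + 5 + 5²)/(-1 + 5))*(-89 + 102) = (2*(-1 + 5 + 25)/4)*13 = (2*(¼)*29)*13 = (29/2)*13 = 377/2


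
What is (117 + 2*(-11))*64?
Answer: 6080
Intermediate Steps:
(117 + 2*(-11))*64 = (117 - 22)*64 = 95*64 = 6080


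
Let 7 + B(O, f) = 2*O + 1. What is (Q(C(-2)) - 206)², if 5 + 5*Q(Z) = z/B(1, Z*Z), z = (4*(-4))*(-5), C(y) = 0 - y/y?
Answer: 44521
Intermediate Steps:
C(y) = -1 (C(y) = 0 - 1*1 = 0 - 1 = -1)
B(O, f) = -6 + 2*O (B(O, f) = -7 + (2*O + 1) = -7 + (1 + 2*O) = -6 + 2*O)
z = 80 (z = -16*(-5) = 80)
Q(Z) = -5 (Q(Z) = -1 + (80/(-6 + 2*1))/5 = -1 + (80/(-6 + 2))/5 = -1 + (80/(-4))/5 = -1 + (80*(-¼))/5 = -1 + (⅕)*(-20) = -1 - 4 = -5)
(Q(C(-2)) - 206)² = (-5 - 206)² = (-211)² = 44521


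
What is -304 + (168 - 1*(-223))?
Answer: 87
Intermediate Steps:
-304 + (168 - 1*(-223)) = -304 + (168 + 223) = -304 + 391 = 87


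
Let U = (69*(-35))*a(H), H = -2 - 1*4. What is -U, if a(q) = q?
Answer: -14490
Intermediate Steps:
H = -6 (H = -2 - 4 = -6)
U = 14490 (U = (69*(-35))*(-6) = -2415*(-6) = 14490)
-U = -1*14490 = -14490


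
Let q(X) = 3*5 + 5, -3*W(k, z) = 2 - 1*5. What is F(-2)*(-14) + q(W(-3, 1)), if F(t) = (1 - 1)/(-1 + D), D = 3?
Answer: 20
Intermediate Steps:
W(k, z) = 1 (W(k, z) = -(2 - 1*5)/3 = -(2 - 5)/3 = -1/3*(-3) = 1)
q(X) = 20 (q(X) = 15 + 5 = 20)
F(t) = 0 (F(t) = (1 - 1)/(-1 + 3) = 0/2 = 0*(1/2) = 0)
F(-2)*(-14) + q(W(-3, 1)) = 0*(-14) + 20 = 0 + 20 = 20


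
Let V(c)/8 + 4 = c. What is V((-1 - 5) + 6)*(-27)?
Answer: 864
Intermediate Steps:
V(c) = -32 + 8*c
V((-1 - 5) + 6)*(-27) = (-32 + 8*((-1 - 5) + 6))*(-27) = (-32 + 8*(-6 + 6))*(-27) = (-32 + 8*0)*(-27) = (-32 + 0)*(-27) = -32*(-27) = 864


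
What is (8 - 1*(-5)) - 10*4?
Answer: -27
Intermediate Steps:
(8 - 1*(-5)) - 10*4 = (8 + 5) - 40 = 13 - 40 = -27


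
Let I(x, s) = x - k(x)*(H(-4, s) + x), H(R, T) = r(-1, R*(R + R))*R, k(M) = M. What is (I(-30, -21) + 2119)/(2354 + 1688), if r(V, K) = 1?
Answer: 1069/4042 ≈ 0.26447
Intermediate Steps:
H(R, T) = R (H(R, T) = 1*R = R)
I(x, s) = x - x*(-4 + x)
(I(-30, -21) + 2119)/(2354 + 1688) = (-30*(5 - 1*(-30)) + 2119)/(2354 + 1688) = (-30*(5 + 30) + 2119)/4042 = (-30*35 + 2119)*(1/4042) = (-1050 + 2119)*(1/4042) = 1069*(1/4042) = 1069/4042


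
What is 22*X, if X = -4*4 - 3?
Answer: -418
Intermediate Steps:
X = -19 (X = -16 - 3 = -19)
22*X = 22*(-19) = -418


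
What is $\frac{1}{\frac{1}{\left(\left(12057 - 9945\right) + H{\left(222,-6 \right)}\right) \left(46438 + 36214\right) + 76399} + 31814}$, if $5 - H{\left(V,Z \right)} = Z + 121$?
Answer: $\frac{165545703}{5266670995243} \approx 3.1433 \cdot 10^{-5}$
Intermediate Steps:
$H{\left(V,Z \right)} = -116 - Z$ ($H{\left(V,Z \right)} = 5 - \left(Z + 121\right) = 5 - \left(121 + Z\right) = -116 - Z$)
$\frac{1}{\frac{1}{\left(\left(12057 - 9945\right) + H{\left(222,-6 \right)}\right) \left(46438 + 36214\right) + 76399} + 31814} = \frac{1}{\frac{1}{\left(\left(12057 - 9945\right) - 110\right) \left(46438 + 36214\right) + 76399} + 31814} = \frac{1}{\frac{1}{\left(\left(12057 - 9945\right) + \left(-116 + 6\right)\right) 82652 + 76399} + 31814} = \frac{1}{\frac{1}{\left(2112 - 110\right) 82652 + 76399} + 31814} = \frac{1}{\frac{1}{2002 \cdot 82652 + 76399} + 31814} = \frac{1}{\frac{1}{165469304 + 76399} + 31814} = \frac{1}{\frac{1}{165545703} + 31814} = \frac{1}{\frac{5266670995243}{165545703}} = \frac{165545703}{5266670995243}$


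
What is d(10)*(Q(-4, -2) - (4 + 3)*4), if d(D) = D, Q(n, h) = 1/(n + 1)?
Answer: -850/3 ≈ -283.33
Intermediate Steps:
Q(n, h) = 1/(1 + n)
d(10)*(Q(-4, -2) - (4 + 3)*4) = 10*(1/(1 - 4) - (4 + 3)*4) = 10*(1/(-3) - 7*4) = 10*(-1/3 - 1*28) = 10*(-1/3 - 28) = 10*(-85/3) = -850/3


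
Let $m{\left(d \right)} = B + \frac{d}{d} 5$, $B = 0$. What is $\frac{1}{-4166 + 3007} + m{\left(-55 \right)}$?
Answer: $\frac{5794}{1159} \approx 4.9991$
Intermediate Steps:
$m{\left(d \right)} = 5$ ($m{\left(d \right)} = 0 + \frac{d}{d} 5 = 0 + 1 \cdot 5 = 0 + 5 = 5$)
$\frac{1}{-4166 + 3007} + m{\left(-55 \right)} = \frac{1}{-4166 + 3007} + 5 = \frac{1}{-1159} + 5 = - \frac{1}{1159} + 5 = \frac{5794}{1159}$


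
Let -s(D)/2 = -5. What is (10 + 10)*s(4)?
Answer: 200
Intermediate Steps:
s(D) = 10 (s(D) = -2*(-5) = 10)
(10 + 10)*s(4) = (10 + 10)*10 = 20*10 = 200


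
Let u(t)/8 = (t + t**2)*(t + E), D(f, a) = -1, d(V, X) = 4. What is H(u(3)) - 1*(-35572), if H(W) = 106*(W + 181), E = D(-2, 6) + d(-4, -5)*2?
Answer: 156518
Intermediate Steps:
E = 7 (E = -1 + 4*2 = -1 + 8 = 7)
u(t) = 8*(7 + t)*(t + t**2) (u(t) = 8*((t + t**2)*(t + 7)) = 8*((t + t**2)*(7 + t)) = 8*((7 + t)*(t + t**2)) = 8*(7 + t)*(t + t**2))
H(W) = 19186 + 106*W (H(W) = 106*(181 + W) = 19186 + 106*W)
H(u(3)) - 1*(-35572) = (19186 + 106*(8*3*(7 + 3**2 + 8*3))) - 1*(-35572) = (19186 + 106*(8*3*(7 + 9 + 24))) + 35572 = (19186 + 106*(8*3*40)) + 35572 = (19186 + 106*960) + 35572 = (19186 + 101760) + 35572 = 120946 + 35572 = 156518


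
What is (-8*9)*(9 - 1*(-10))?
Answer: -1368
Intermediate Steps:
(-8*9)*(9 - 1*(-10)) = -72*(9 + 10) = -72*19 = -1368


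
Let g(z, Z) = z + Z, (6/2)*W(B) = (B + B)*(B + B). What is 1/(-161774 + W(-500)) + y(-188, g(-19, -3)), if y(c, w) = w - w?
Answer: 3/514678 ≈ 5.8289e-6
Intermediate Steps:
W(B) = 4*B²/3 (W(B) = ((B + B)*(B + B))/3 = ((2*B)*(2*B))/3 = (4*B²)/3 = 4*B²/3)
g(z, Z) = Z + z
y(c, w) = 0
1/(-161774 + W(-500)) + y(-188, g(-19, -3)) = 1/(-161774 + (4/3)*(-500)²) + 0 = 1/(-161774 + (4/3)*250000) + 0 = 1/(-161774 + 1000000/3) + 0 = 1/(514678/3) + 0 = 3/514678 + 0 = 3/514678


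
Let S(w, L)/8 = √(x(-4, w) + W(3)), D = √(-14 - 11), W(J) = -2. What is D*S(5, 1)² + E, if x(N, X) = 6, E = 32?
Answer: 32 + 1280*I ≈ 32.0 + 1280.0*I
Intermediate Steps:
D = 5*I (D = √(-25) = 5*I ≈ 5.0*I)
S(w, L) = 16 (S(w, L) = 8*√(6 - 2) = 8*√4 = 8*2 = 16)
D*S(5, 1)² + E = (5*I)*16² + 32 = (5*I)*256 + 32 = 1280*I + 32 = 32 + 1280*I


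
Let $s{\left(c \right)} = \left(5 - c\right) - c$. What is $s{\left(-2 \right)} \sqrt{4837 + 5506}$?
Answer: $9 \sqrt{10343} \approx 915.3$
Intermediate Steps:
$s{\left(c \right)} = 5 - 2 c$
$s{\left(-2 \right)} \sqrt{4837 + 5506} = \left(5 - -4\right) \sqrt{4837 + 5506} = \left(5 + 4\right) \sqrt{10343} = 9 \sqrt{10343}$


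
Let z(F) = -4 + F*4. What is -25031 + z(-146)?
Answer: -25619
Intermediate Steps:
z(F) = -4 + 4*F
-25031 + z(-146) = -25031 + (-4 + 4*(-146)) = -25031 + (-4 - 584) = -25031 - 588 = -25619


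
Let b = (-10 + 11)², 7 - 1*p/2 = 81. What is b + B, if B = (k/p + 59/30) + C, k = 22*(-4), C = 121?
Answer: 138263/1110 ≈ 124.56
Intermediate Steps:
p = -148 (p = 14 - 2*81 = 14 - 162 = -148)
k = -88
b = 1 (b = 1² = 1)
B = 137153/1110 (B = (-88/(-148) + 59/30) + 121 = (-88*(-1/148) + 59*(1/30)) + 121 = (22/37 + 59/30) + 121 = 2843/1110 + 121 = 137153/1110 ≈ 123.56)
b + B = 1 + 137153/1110 = 138263/1110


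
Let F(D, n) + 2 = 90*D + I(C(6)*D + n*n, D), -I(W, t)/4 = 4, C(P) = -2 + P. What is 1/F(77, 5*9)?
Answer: 1/6912 ≈ 0.00014468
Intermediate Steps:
I(W, t) = -16 (I(W, t) = -4*4 = -16)
F(D, n) = -18 + 90*D (F(D, n) = -2 + (90*D - 16) = -2 + (-16 + 90*D) = -18 + 90*D)
1/F(77, 5*9) = 1/(-18 + 90*77) = 1/(-18 + 6930) = 1/6912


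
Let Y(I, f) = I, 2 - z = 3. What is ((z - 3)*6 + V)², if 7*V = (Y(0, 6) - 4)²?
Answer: 23104/49 ≈ 471.51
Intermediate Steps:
z = -1 (z = 2 - 1*3 = 2 - 3 = -1)
V = 16/7 (V = (0 - 4)²/7 = (⅐)*(-4)² = (⅐)*16 = 16/7 ≈ 2.2857)
((z - 3)*6 + V)² = ((-1 - 3)*6 + 16/7)² = (-4*6 + 16/7)² = (-24 + 16/7)² = (-152/7)² = 23104/49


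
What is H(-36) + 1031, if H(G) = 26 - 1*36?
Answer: 1021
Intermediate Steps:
H(G) = -10 (H(G) = 26 - 36 = -10)
H(-36) + 1031 = -10 + 1031 = 1021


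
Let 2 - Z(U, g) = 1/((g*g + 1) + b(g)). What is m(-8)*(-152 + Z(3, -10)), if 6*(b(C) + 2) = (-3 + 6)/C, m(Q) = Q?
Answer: 2374960/1979 ≈ 1200.1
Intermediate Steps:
b(C) = -2 + 1/(2*C) (b(C) = -2 + ((-3 + 6)/C)/6 = -2 + (3/C)/6 = -2 + 1/(2*C))
Z(U, g) = 2 - 1/(-1 + g**2 + 1/(2*g)) (Z(U, g) = 2 - 1/((g*g + 1) + (-2 + 1/(2*g))) = 2 - 1/((g**2 + 1) + (-2 + 1/(2*g))) = 2 - 1/((1 + g**2) + (-2 + 1/(2*g))) = 2 - 1/(-1 + g**2 + 1/(2*g)))
m(-8)*(-152 + Z(3, -10)) = -8*(-152 + 2*(1 - 3*(-10) + 2*(-10)**3)/(1 - 2*(-10) + 2*(-10)**3)) = -8*(-152 + 2*(1 + 30 + 2*(-1000))/(1 + 20 + 2*(-1000))) = -8*(-152 + 2*(1 + 30 - 2000)/(1 + 20 - 2000)) = -8*(-152 + 2*(-1969)/(-1979)) = -8*(-152 + 2*(-1/1979)*(-1969)) = -8*(-152 + 3938/1979) = -8*(-296870/1979) = 2374960/1979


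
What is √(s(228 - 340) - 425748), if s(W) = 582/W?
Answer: 3*I*√37087834/28 ≈ 652.5*I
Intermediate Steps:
√(s(228 - 340) - 425748) = √(582/(228 - 340) - 425748) = √(582/(-112) - 425748) = √(582*(-1/112) - 425748) = √(-291/56 - 425748) = √(-23842179/56) = 3*I*√37087834/28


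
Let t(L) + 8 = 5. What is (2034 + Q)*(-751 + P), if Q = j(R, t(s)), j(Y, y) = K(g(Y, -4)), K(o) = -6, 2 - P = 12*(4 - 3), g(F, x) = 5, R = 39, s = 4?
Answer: -1543308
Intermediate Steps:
t(L) = -3 (t(L) = -8 + 5 = -3)
P = -10 (P = 2 - 12*(4 - 3) = 2 - 12 = -10)
j(Y, y) = -6
Q = -6
(2034 + Q)*(-751 + P) = (2034 - 6)*(-751 - 10) = 2028*(-761) = -1543308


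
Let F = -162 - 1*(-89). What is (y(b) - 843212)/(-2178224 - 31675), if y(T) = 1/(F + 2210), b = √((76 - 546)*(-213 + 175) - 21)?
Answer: 1801944043/4722554163 ≈ 0.38156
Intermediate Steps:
b = √17839 (b = √(-470*(-38) - 21) = √(17860 - 21) = √17839 ≈ 133.56)
F = -73 (F = -162 + 89 = -73)
y(T) = 1/2137 (y(T) = 1/(-73 + 2210) = 1/2137)
(y(b) - 843212)/(-2178224 - 31675) = (1/2137 - 843212)/(-2178224 - 31675) = -1801944043/2137/(-2209899) = -1801944043/2137*(-1/2209899) = 1801944043/4722554163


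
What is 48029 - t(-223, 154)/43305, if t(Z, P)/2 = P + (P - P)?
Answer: 2079895537/43305 ≈ 48029.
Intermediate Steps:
t(Z, P) = 2*P (t(Z, P) = 2*(P + (P - P)) = 2*(P + 0) = 2*P)
48029 - t(-223, 154)/43305 = 48029 - 2*154/43305 = 48029 - 308/43305 = 2079895537/43305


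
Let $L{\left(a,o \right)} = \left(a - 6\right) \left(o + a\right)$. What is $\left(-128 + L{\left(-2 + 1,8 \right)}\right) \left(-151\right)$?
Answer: $26727$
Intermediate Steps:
$L{\left(a,o \right)} = \left(-6 + a\right) \left(a + o\right)$
$\left(-128 + L{\left(-2 + 1,8 \right)}\right) \left(-151\right) = \left(-128 - \left(48 - \left(-2 + 1\right)^{2} + 6 \left(-2 + 1\right) - \left(-2 + 1\right) 8\right)\right) \left(-151\right) = \left(-128 - \left(50 - 1\right)\right) \left(-151\right) = \left(-128 + \left(1 + 6 - 48 - 8\right)\right) \left(-151\right) = \left(-128 - 49\right) \left(-151\right) = \left(-177\right) \left(-151\right) = 26727$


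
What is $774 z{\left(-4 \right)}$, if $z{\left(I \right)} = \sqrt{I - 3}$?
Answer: $774 i \sqrt{7} \approx 2047.8 i$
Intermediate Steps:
$z{\left(I \right)} = \sqrt{-3 + I}$
$774 z{\left(-4 \right)} = 774 \sqrt{-3 - 4} = 774 \sqrt{-7} = 774 i \sqrt{7}$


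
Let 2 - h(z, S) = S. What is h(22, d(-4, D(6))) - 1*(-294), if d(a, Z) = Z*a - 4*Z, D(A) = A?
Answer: 344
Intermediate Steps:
d(a, Z) = -4*Z + Z*a
h(z, S) = 2 - S
h(22, d(-4, D(6))) - 1*(-294) = (2 - 6*(-4 - 4)) - 1*(-294) = (2 - 6*(-8)) + 294 = (2 - 1*(-48)) + 294 = (2 + 48) + 294 = 50 + 294 = 344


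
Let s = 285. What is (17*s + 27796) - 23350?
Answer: 9291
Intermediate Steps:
(17*s + 27796) - 23350 = (17*285 + 27796) - 23350 = (4845 + 27796) - 23350 = 32641 - 23350 = 9291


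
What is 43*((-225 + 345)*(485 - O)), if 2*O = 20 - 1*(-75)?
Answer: 2257500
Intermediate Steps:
O = 95/2 (O = (20 - 1*(-75))/2 = (20 + 75)/2 = (1/2)*95 = 95/2 ≈ 47.500)
43*((-225 + 345)*(485 - O)) = 43*((-225 + 345)*(485 - 1*95/2)) = 43*(120*(485 - 95/2)) = 43*(120*(875/2)) = 43*52500 = 2257500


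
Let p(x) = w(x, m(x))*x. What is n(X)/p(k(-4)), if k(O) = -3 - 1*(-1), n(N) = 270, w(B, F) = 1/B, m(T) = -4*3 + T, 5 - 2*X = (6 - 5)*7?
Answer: 270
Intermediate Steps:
X = -1 (X = 5/2 - (6 - 5)*7/2 = 5/2 - 7/2 = -1)
m(T) = -12 + T
k(O) = -2 (k(O) = -3 + 1 = -2)
p(x) = 1 (p(x) = x/x = 1)
n(X)/p(k(-4)) = 270/1 = 270*1 = 270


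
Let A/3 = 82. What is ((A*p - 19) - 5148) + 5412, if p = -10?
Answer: -2215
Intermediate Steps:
A = 246 (A = 3*82 = 246)
((A*p - 19) - 5148) + 5412 = ((246*(-10) - 19) - 5148) + 5412 = ((-2460 - 19) - 5148) + 5412 = (-2479 - 5148) + 5412 = -7627 + 5412 = -2215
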